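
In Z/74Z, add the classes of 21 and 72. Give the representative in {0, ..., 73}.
19

Both summands are already reduced mod 74. 21 + 72 = 93; 93 = 1·74 + 19, so (21 + 72) mod 74 = 19.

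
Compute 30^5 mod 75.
0

Use repeated squaring. Binary(5) = 101. Walk through the bits of the exponent 5 left-to-right: at each bit after the leading one, square the running value, then multiply by 30 if the bit is 1 (always reducing mod 75):
  bit 1 = 1 (leading): start with 30.
  bit 2 = 0: square 30^2 = 900 ≡ 0 (mod 75).
  bit 3 = 1: square 0^2 = 0; bit is 1, so multiply 0·30 = 0 (mod 75).
Final value: 30^5 ≡ 0 (mod 75).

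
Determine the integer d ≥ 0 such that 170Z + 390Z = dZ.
(170, 390) = (10); d = 10

In the PID Z, (a, b) is generated by gcd(a, b). Compute gcd(390, 170) with the extended Euclidean algorithm, tracking rows (r, s, t) with s·390 + t·170 = r:
  row A: (390, 1, 0)   [1·390 + 0·170 = 390]
  row B: (170, 0, 1)   [0·390 + 1·170 = 170]
  390 = 2·170 + 50   → row C = row A − 2·row B = (50, 1, −2)   [check: 1·390 − 2·170 = 50]
  170 = 3·50 + 20   → row D = row B − 3·row C = (20, −3, 7)   [check: −3·390 + 7·170 = 20]
  50 = 2·20 + 10   → row E = row C − 2·row D = (10, 7, −16)   [check: 7·390 − 16·170 = 10]
  20 = 2·10 + 0   → remainder 0, stop. gcd = 10 (last nonzero row E).
So gcd(170, 390) = 10, with Bézout identity 7·390 − 16·170 = 10. Containment (⊇): the Bézout identity exhibits 10 as an element of (170, 390), giving (10) ⊆ (170, 390). Containment (⊆): since 10 | 170 and 10 | 390 (170 = 10·17, 390 = 10·39), every Z-linear combination of 170 and 390 is divisible by 10, so (170, 390) ⊆ (10). Therefore (170, 390) = (10), d = 10.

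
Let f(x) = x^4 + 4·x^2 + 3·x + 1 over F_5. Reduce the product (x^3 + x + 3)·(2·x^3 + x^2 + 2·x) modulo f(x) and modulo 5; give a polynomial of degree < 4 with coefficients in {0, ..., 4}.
a · b ≡ 2·x^3 + x^2 + 2·x + 4 (mod f(x))

Multiply as integer polynomials: a · b = 2·x^6 + x^5 + 4·x^4 + 7·x^3 + 5·x^2 + 6·x. Reducing coefficients mod 5: a · b ≡ 2·x^6 + x^5 + 4·x^4 + 2·x^3 + x. Now divide by f(x) = x^4 + 4·x^2 + 3·x + 1 in F_5[x], eliminating the leading term at each step:
  leading term 2·x^6: subtract (2·x^2)·f(x) = 2·x^6 + 3·x^4 + x^3 + 2·x^2, leaving x^5 + x^4 + x^3 + 3·x^2 + x (coefficients mod 5)
  leading term x^5: subtract (x)·f(x) = x^5 + 4·x^3 + 3·x^2 + x, leaving x^4 + 2·x^3 (coefficients mod 5)
  leading term x^4: subtract (1)·f(x) = x^4 + 4·x^2 + 3·x + 1, leaving 2·x^3 + x^2 + 2·x + 4 (coefficients mod 5)
The degree is now < 4, so this is the remainder. Hence a · b ≡ 2·x^3 + x^2 + 2·x + 4 in F_5[x]/(f).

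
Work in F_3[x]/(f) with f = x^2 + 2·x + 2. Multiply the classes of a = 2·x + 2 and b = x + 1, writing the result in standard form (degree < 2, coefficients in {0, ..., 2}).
a · b ≡ 1 (mod f(x))

Multiply as integer polynomials: a · b = 2·x^2 + 4·x + 2. Reducing coefficients mod 3: a · b ≡ 2·x^2 + x + 2. Now divide by f(x) = x^2 + 2·x + 2 in F_3[x], eliminating the leading term at each step:
  leading term 2·x^2: subtract (2)·f(x) = 2·x^2 + x + 1, leaving 1 (coefficients mod 3)
The degree is now < 2, so this is the remainder. Hence a · b ≡ 1 in F_3[x]/(f).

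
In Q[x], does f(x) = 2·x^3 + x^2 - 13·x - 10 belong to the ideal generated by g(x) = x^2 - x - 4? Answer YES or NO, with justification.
In Q[x] the ideal (g) consists of all multiples of g, so f ∈ (g) iff g | f, i.e. iff the remainder of f on division by g is 0. Divide f by g (g is monic, so eliminate the leading term of the running remainder at each step):
  leading term 2·x^3: subtract (2·x)·g(x) = 2·x^3 - 2·x^2 - 8·x, leaving 3·x^2 - 5·x - 10
  leading term 3·x^2: subtract (3)·g(x) = 3·x^2 - 3·x - 12, leaving 2 - 2·x
The remainder r(x) = 2 - 2·x ≠ 0 (and deg r < deg g), so g ∤ f, i.e. f ∉ (g).

Final answer: NO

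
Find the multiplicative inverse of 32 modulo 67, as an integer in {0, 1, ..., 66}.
Apply the extended Euclidean algorithm to (67, 32), tracking rows (r, s, t) with s·67 + t·32 = r. Each division r_prev = q·r_cur + r_new produces the new row as (previous row) − q·(current row):
  row A: (67, 1, 0)   [1·67 + 0·32 = 67]
  row B: (32, 0, 1)   [0·67 + 1·32 = 32]
  67 = 2·32 + 3   → row C = row A − 2·row B = (3, 1, −2)   [check: 1·67 − 2·32 = 3]
  32 = 10·3 + 2   → row D = row B − 10·row C = (2, −10, 21)   [check: −10·67 + 21·32 = 2]
  3 = 1·2 + 1   → row E = row C − 1·row D = (1, 11, −23)   [check: 11·67 − 23·32 = 1]
  2 = 2·1 + 0   → remainder 0, stop. gcd = 1 (last nonzero row E).
The gcd is 1, so 32 is invertible mod 67. The last nonzero row gives 11·67 − 23·32 = 1, so t = −23. So 32^(−1) ≡ −23 ≡ 44 (mod 67). Verify: 32 · 44 = 1408 ≡ 1 (mod 67). ✓

Final answer: 32^(−1) ≡ 44 (mod 67)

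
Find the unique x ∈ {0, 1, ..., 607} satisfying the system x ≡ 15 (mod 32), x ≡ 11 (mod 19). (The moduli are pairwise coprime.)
x ≡ 239 (mod 608); the representative in [0, 608) is 239

The moduli 32, 19 are pairwise coprime, so by the CRT there is a unique solution mod 32·19 = 608.
Solve by successive substitution. Start with x ≡ 15 (mod 32).
  Combine with x ≡ 11 (mod 19): write x = 15 + 32·t and require 15 + 32·t ≡ 11 (mod 19), i.e. 32·t ≡ 11 − 15 ≡ 15 (mod 19). Since 32^(−1) ≡ 3 (mod 19) (32 ≡ 13 (mod 19)), t ≡ 3·15 ≡ 7 (mod 19). So x ≡ 15 + 32·7 = 239 (mod 608).
Unique solution in [0, 608): x = 239.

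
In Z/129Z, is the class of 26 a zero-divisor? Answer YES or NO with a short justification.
gcd(26, 129) = 1, so 26 is a unit in Z/129Z (it has a multiplicative inverse). A unit cannot be a zero-divisor: if 26·b ≡ 0 then multiplying both sides by 26^(−1) gives b ≡ 0. So 26 is not a zero-divisor.

Final answer: NO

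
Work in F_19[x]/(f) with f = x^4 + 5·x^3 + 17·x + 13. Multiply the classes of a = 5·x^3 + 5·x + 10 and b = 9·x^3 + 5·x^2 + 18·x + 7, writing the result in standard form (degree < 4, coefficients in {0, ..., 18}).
Multiply as integer polynomials: a · b = 45·x^6 + 25·x^5 + 135·x^4 + 150·x^3 + 140·x^2 + 215·x + 70. Reducing coefficients mod 19: a · b ≡ 7·x^6 + 6·x^5 + 2·x^4 + 17·x^3 + 7·x^2 + 6·x + 13. Now divide by f(x) = x^4 + 5·x^3 + 17·x + 13 in F_19[x], eliminating the leading term at each step:
  leading term 7·x^6: subtract (7·x^2)·f(x) = 7·x^6 + 16·x^5 + 5·x^3 + 15·x^2, leaving 9·x^5 + 2·x^4 + 12·x^3 + 11·x^2 + 6·x + 13 (coefficients mod 19)
  leading term 9·x^5: subtract (9·x)·f(x) = 9·x^5 + 7·x^4 + x^2 + 3·x, leaving 14·x^4 + 12·x^3 + 10·x^2 + 3·x + 13 (coefficients mod 19)
  leading term 14·x^4: subtract (14)·f(x) = 14·x^4 + 13·x^3 + 10·x + 11, leaving 18·x^3 + 10·x^2 + 12·x + 2 (coefficients mod 19)
The degree is now < 4, so this is the remainder. Hence a · b ≡ 18·x^3 + 10·x^2 + 12·x + 2 in F_19[x]/(f).

Final answer: a · b ≡ 18·x^3 + 10·x^2 + 12·x + 2 (mod f(x))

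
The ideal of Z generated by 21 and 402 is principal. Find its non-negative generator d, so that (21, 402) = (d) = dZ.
(21, 402) = (3); d = 3

In the PID Z, (a, b) is generated by gcd(a, b). Compute gcd(402, 21) with the extended Euclidean algorithm, tracking rows (r, s, t) with s·402 + t·21 = r:
  row A: (402, 1, 0)   [1·402 + 0·21 = 402]
  row B: (21, 0, 1)   [0·402 + 1·21 = 21]
  402 = 19·21 + 3   → row C = row A − 19·row B = (3, 1, −19)   [check: 1·402 − 19·21 = 3]
  21 = 7·3 + 0   → remainder 0, stop. gcd = 3 (last nonzero row C).
So gcd(21, 402) = 3, with Bézout identity 1·402 − 19·21 = 3. Containment (⊇): the Bézout identity exhibits 3 as an element of (21, 402), giving (3) ⊆ (21, 402). Containment (⊆): since 3 | 21 and 3 | 402 (21 = 3·7, 402 = 3·134), every Z-linear combination of 21 and 402 is divisible by 3, so (21, 402) ⊆ (3). Therefore (21, 402) = (3), d = 3.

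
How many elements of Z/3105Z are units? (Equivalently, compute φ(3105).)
An element a ∈ Z/3105Z is a unit iff gcd(a, 3105) = 1, so the number of units is φ(3105). φ is multiplicative, with φ(p^e) = p^e − p^(e−1). Factorise 3105 = 3^3 · 5 · 23. Then
  φ(3105) = (3^3 − 3^2) · (5 − 1) · (23 − 1) = 18 · 4 · 22 = 1584.

Final answer: Z/3105Z has φ(3105) = 1584 units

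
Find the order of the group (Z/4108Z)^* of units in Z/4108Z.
(Z/4108Z)^* consists of the classes a with gcd(a, 4108) = 1, so its order is φ(4108). φ is multiplicative, with φ(p^e) = p^e − p^(e−1). Factorise 4108 = 2^2 · 13 · 79. Then
  φ(4108) = (2^2 − 2^1) · (13 − 1) · (79 − 1) = 2 · 12 · 78 = 1872.
Thus |(Z/4108Z)^*| = 1872.

Final answer: |(Z/4108Z)^*| = 1872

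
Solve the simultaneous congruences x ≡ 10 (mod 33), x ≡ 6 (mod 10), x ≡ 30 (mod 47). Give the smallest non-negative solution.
x ≡ 406 (mod 15510); the representative in [0, 15510) is 406

The moduli 33, 10, 47 are pairwise coprime, so by the CRT there is a unique solution mod 33·10·47 = 15510.
Solve by successive substitution. Start with x ≡ 10 (mod 33).
  Combine with x ≡ 6 (mod 10): write x = 10 + 33·t and require 10 + 33·t ≡ 6 (mod 10), i.e. 33·t ≡ 6 − 10 ≡ 6 (mod 10). Since 33^(−1) ≡ 7 (mod 10) (33 ≡ 3 (mod 10)), t ≡ 7·6 ≡ 2 (mod 10). So x ≡ 10 + 33·2 = 76 (mod 330).
  Combine with x ≡ 30 (mod 47): write x = 76 + 330·t and require 76 + 330·t ≡ 30 (mod 47), i.e. 330·t ≡ 30 − 76 ≡ 1 (mod 47). Since 330^(−1) ≡ 1 (mod 47) (330 ≡ 1 (mod 47)), t ≡ 1·1 ≡ 1 (mod 47). So x ≡ 76 + 330·1 = 406 (mod 15510).
Unique solution in [0, 15510): x = 406.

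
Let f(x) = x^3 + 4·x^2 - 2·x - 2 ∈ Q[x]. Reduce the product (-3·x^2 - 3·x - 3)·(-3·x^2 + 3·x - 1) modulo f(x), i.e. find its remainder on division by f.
a · b ≡ 165·x^2 - 60·x - 69 (mod f(x))

First multiply in Q[x] without reducing: a · b = 9·x^4 + 3·x^2 - 6·x + 3. Now divide by f(x) = x^3 + 4·x^2 - 2·x - 2, eliminating the leading term at each step:
  leading term 9·x^4: subtract (9·x)·f(x) = 9·x^4 + 36·x^3 - 18·x^2 - 18·x, leaving -36·x^3 + 21·x^2 + 12·x + 3
  leading term -36·x^3: subtract (-36)·f(x) = -36·x^3 - 144·x^2 + 72·x + 72, leaving 165·x^2 - 60·x - 69
The degree is now < 3, so this is the remainder. Hence a · b ≡ 165·x^2 - 60·x - 69 in Q[x]/(f).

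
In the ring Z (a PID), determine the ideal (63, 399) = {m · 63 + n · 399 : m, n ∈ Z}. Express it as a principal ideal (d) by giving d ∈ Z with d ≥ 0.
(63, 399) = (21); d = 21

In the PID Z, (a, b) is generated by gcd(a, b). Compute gcd(399, 63) with the extended Euclidean algorithm, tracking rows (r, s, t) with s·399 + t·63 = r:
  row A: (399, 1, 0)   [1·399 + 0·63 = 399]
  row B: (63, 0, 1)   [0·399 + 1·63 = 63]
  399 = 6·63 + 21   → row C = row A − 6·row B = (21, 1, −6)   [check: 1·399 − 6·63 = 21]
  63 = 3·21 + 0   → remainder 0, stop. gcd = 21 (last nonzero row C).
So gcd(63, 399) = 21, with Bézout identity 1·399 − 6·63 = 21. Containment (⊇): the Bézout identity exhibits 21 as an element of (63, 399), giving (21) ⊆ (63, 399). Containment (⊆): since 21 | 63 and 21 | 399 (63 = 21·3, 399 = 21·19), every Z-linear combination of 63 and 399 is divisible by 21, so (63, 399) ⊆ (21). Therefore (63, 399) = (21), d = 21.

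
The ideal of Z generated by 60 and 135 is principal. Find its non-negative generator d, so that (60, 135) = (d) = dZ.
(60, 135) = (15); d = 15

In the PID Z, (a, b) is generated by gcd(a, b). Compute gcd(135, 60) with the extended Euclidean algorithm, tracking rows (r, s, t) with s·135 + t·60 = r:
  row A: (135, 1, 0)   [1·135 + 0·60 = 135]
  row B: (60, 0, 1)   [0·135 + 1·60 = 60]
  135 = 2·60 + 15   → row C = row A − 2·row B = (15, 1, −2)   [check: 1·135 − 2·60 = 15]
  60 = 4·15 + 0   → remainder 0, stop. gcd = 15 (last nonzero row C).
So gcd(60, 135) = 15, with Bézout identity 1·135 − 2·60 = 15. Containment (⊇): the Bézout identity exhibits 15 as an element of (60, 135), giving (15) ⊆ (60, 135). Containment (⊆): since 15 | 60 and 15 | 135 (60 = 15·4, 135 = 15·9), every Z-linear combination of 60 and 135 is divisible by 15, so (60, 135) ⊆ (15). Therefore (60, 135) = (15), d = 15.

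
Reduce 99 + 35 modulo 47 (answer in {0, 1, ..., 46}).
Reduce the summands first: 99 ≡ 5 (mod 47), so 99 + 35 ≡ 5 + 35 (mod 47). 5 + 35 = 40; 40 = 0·47 + 40, so (99 + 35) mod 47 = 40.

Final answer: 40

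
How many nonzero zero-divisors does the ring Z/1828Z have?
Z/1828Z has 915 nonzero zero-divisors

In Z/1828Z each nonzero element is either a unit (gcd with 1828 is 1) or a zero-divisor (gcd > 1). The number of units is φ(1828): factorise 1828 = 2^2 · 457, so φ(1828) = (2^2 − 2^1) · (457 − 1) = 2 · 456 = 912. The nonzero elements number 1828 − 1 = 1827. Hence the nonzero zero-divisors number 1827 − 912 = 915.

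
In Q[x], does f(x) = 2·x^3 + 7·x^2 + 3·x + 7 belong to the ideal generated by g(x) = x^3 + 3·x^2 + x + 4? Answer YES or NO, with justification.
NO

In Q[x] the ideal (g) consists of all multiples of g, so f ∈ (g) iff g | f, i.e. iff the remainder of f on division by g is 0. Divide f by g (g is monic, so eliminate the leading term of the running remainder at each step):
  leading term 2·x^3: subtract (2)·g(x) = 2·x^3 + 6·x^2 + 2·x + 8, leaving x^2 + x - 1
The remainder r(x) = x^2 + x - 1 ≠ 0 (and deg r < deg g), so g ∤ f, i.e. f ∉ (g).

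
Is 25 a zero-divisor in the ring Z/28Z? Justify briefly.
NO

gcd(25, 28) = 1, so 25 is a unit in Z/28Z (it has a multiplicative inverse). A unit cannot be a zero-divisor: if 25·b ≡ 0 then multiplying both sides by 25^(−1) gives b ≡ 0. So 25 is not a zero-divisor.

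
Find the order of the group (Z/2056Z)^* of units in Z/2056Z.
(Z/2056Z)^* consists of the classes a with gcd(a, 2056) = 1, so its order is φ(2056). φ is multiplicative, with φ(p^e) = p^e − p^(e−1). Factorise 2056 = 2^3 · 257. Then
  φ(2056) = (2^3 − 2^2) · (257 − 1) = 4 · 256 = 1024.
Thus |(Z/2056Z)^*| = 1024.

Final answer: |(Z/2056Z)^*| = 1024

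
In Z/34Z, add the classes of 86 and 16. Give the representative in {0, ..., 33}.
0

Reduce the summands first: 86 ≡ 18 (mod 34), so 86 + 16 ≡ 18 + 16 (mod 34). 18 + 16 = 34; 34 = 1·34 + 0, so (86 + 16) mod 34 = 0.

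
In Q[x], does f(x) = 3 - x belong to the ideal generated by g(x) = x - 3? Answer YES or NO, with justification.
YES

In Q[x] the ideal (g) consists of all multiples of g, so f ∈ (g) iff g | f, i.e. iff the remainder of f on division by g is 0. Divide f by g (g is monic, so eliminate the leading term of the running remainder at each step):
  leading term -x: subtract (-1)·g(x) = 3 - x, leaving 0
The remainder is 0, so f(x) = g(x) · h(x) with h(x) = -1. Hence g | f, i.e. f ∈ (g).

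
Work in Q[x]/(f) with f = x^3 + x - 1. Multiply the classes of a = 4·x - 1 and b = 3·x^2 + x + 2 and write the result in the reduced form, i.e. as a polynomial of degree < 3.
First multiply in Q[x] without reducing: a · b = 12·x^3 + x^2 + 7·x - 2. Now divide by f(x) = x^3 + x - 1, eliminating the leading term at each step:
  leading term 12·x^3: subtract (12)·f(x) = 12·x^3 + 12·x - 12, leaving x^2 - 5·x + 10
The degree is now < 3, so this is the remainder. Hence a · b ≡ x^2 - 5·x + 10 in Q[x]/(f).

Final answer: a · b ≡ x^2 - 5·x + 10 (mod f(x))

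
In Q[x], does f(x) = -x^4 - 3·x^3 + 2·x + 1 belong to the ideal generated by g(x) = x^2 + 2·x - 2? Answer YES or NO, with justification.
In Q[x] the ideal (g) consists of all multiples of g, so f ∈ (g) iff g | f, i.e. iff the remainder of f on division by g is 0. Divide f by g (g is monic, so eliminate the leading term of the running remainder at each step):
  leading term -x^4: subtract (-x^2)·g(x) = -x^4 - 2·x^3 + 2·x^2, leaving -x^3 - 2·x^2 + 2·x + 1
  leading term -x^3: subtract (-x)·g(x) = -x^3 - 2·x^2 + 2·x, leaving 1
The remainder r(x) = 1 ≠ 0 (and deg r < deg g), so g ∤ f, i.e. f ∉ (g).

Final answer: NO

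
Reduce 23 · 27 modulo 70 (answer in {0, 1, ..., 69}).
Both factors are already reduced mod 70. 23 · 27 = 621. Dividing by 70: 621 = 8·70 + 61. So (23 · 27) mod 70 = 61.

Final answer: 61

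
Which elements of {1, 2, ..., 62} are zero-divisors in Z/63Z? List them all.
nonzero zero-divisors of Z/63Z = {3, 6, 7, 9, 12, 14, 15, 18, 21, 24, 27, 28, 30, 33, 35, 36, 39, 42, 45, 48, 49, 51, 54, 56, 57, 60}

An element a ∈ Z/63Z (with a ≠ 0) is a zero-divisor iff gcd(a, 63) > 1 (because a is a unit precisely when gcd(a, n) = 1, and in Z/nZ every nonzero, non-unit element is a zero-divisor). Scan a = 1, ..., 62 and keep those with gcd(a, 63) > 1:
  gcd(3, 63) = 3, gcd(6, 63) = 3, gcd(7, 63) = 7, gcd(9, 63) = 9, gcd(12, 63) = 3, gcd(14, 63) = 7, gcd(15, 63) = 3, gcd(18, 63) = 9, gcd(21, 63) = 21, gcd(24, 63) = 3, gcd(27, 63) = 9, gcd(28, 63) = 7, gcd(30, 63) = 3, gcd(33, 63) = 3, gcd(35, 63) = 7, gcd(36, 63) = 9, gcd(39, 63) = 3, gcd(42, 63) = 21, gcd(45, 63) = 9, gcd(48, 63) = 3, gcd(49, 63) = 7, gcd(51, 63) = 3, gcd(54, 63) = 9, gcd(56, 63) = 7, gcd(57, 63) = 3, gcd(60, 63) = 3.
All other a ∈ {1, ..., 62} have gcd(a, 63) = 1 and are units. So the nonzero zero-divisors are exactly the 26 values of a appearing in this scan.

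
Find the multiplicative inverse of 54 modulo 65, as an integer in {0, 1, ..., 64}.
Apply the extended Euclidean algorithm to (65, 54), tracking rows (r, s, t) with s·65 + t·54 = r. Each division r_prev = q·r_cur + r_new produces the new row as (previous row) − q·(current row):
  row A: (65, 1, 0)   [1·65 + 0·54 = 65]
  row B: (54, 0, 1)   [0·65 + 1·54 = 54]
  65 = 1·54 + 11   → row C = row A − 1·row B = (11, 1, −1)   [check: 1·65 − 1·54 = 11]
  54 = 4·11 + 10   → row D = row B − 4·row C = (10, −4, 5)   [check: −4·65 + 5·54 = 10]
  11 = 1·10 + 1   → row E = row C − 1·row D = (1, 5, −6)   [check: 5·65 − 6·54 = 1]
  10 = 10·1 + 0   → remainder 0, stop. gcd = 1 (last nonzero row E).
The gcd is 1, so 54 is invertible mod 65. The last nonzero row gives 5·65 − 6·54 = 1, so t = −6. So 54^(−1) ≡ −6 ≡ 59 (mod 65). Verify: 54 · 59 = 3186 ≡ 1 (mod 65). ✓

Final answer: 54^(−1) ≡ 59 (mod 65)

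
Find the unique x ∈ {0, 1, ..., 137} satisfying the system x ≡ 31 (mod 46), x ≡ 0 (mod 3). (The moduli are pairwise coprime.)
The moduli 46, 3 are pairwise coprime, so by the CRT there is a unique solution mod 46·3 = 138.
Solve by successive substitution. Start with x ≡ 31 (mod 46).
  Combine with x ≡ 0 (mod 3): write x = 31 + 46·t and require 31 + 46·t ≡ 0 (mod 3), i.e. 46·t ≡ 0 − 31 ≡ 2 (mod 3). Since 46^(−1) ≡ 1 (mod 3) (46 ≡ 1 (mod 3)), t ≡ 1·2 ≡ 2 (mod 3). So x ≡ 31 + 46·2 = 123 (mod 138).
Unique solution in [0, 138): x = 123.

Final answer: x ≡ 123 (mod 138); the representative in [0, 138) is 123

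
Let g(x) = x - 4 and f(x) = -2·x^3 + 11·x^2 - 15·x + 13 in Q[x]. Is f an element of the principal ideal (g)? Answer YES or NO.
NO

In Q[x] the ideal (g) consists of all multiples of g, so f ∈ (g) iff g | f, i.e. iff the remainder of f on division by g is 0. Divide f by g (g is monic, so eliminate the leading term of the running remainder at each step):
  leading term -2·x^3: subtract (-2·x^2)·g(x) = -2·x^3 + 8·x^2, leaving 3·x^2 - 15·x + 13
  leading term 3·x^2: subtract (3·x)·g(x) = 3·x^2 - 12·x, leaving 13 - 3·x
  leading term -3·x: subtract (-3)·g(x) = 12 - 3·x, leaving 1
The remainder r(x) = 1 ≠ 0 (and deg r < deg g), so g ∤ f, i.e. f ∉ (g).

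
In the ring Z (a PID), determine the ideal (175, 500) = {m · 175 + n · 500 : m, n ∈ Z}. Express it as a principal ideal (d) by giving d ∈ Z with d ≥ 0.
(175, 500) = (25); d = 25

In the PID Z, (a, b) is generated by gcd(a, b). Compute gcd(500, 175) with the extended Euclidean algorithm, tracking rows (r, s, t) with s·500 + t·175 = r:
  row A: (500, 1, 0)   [1·500 + 0·175 = 500]
  row B: (175, 0, 1)   [0·500 + 1·175 = 175]
  500 = 2·175 + 150   → row C = row A − 2·row B = (150, 1, −2)   [check: 1·500 − 2·175 = 150]
  175 = 1·150 + 25   → row D = row B − 1·row C = (25, −1, 3)   [check: −1·500 + 3·175 = 25]
  150 = 6·25 + 0   → remainder 0, stop. gcd = 25 (last nonzero row D).
So gcd(175, 500) = 25, with Bézout identity −1·500 + 3·175 = 25. Containment (⊇): the Bézout identity exhibits 25 as an element of (175, 500), giving (25) ⊆ (175, 500). Containment (⊆): since 25 | 175 and 25 | 500 (175 = 25·7, 500 = 25·20), every Z-linear combination of 175 and 500 is divisible by 25, so (175, 500) ⊆ (25). Therefore (175, 500) = (25), d = 25.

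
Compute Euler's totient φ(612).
φ is multiplicative, with φ(p^e) = p^e − p^(e−1). Factorise 612 = 2^2 · 3^2 · 17. Then
  φ(612) = (2^2 − 2^1) · (3^2 − 3^1) · (17 − 1) = 2 · 6 · 16 = 192.

Final answer: φ(612) = 192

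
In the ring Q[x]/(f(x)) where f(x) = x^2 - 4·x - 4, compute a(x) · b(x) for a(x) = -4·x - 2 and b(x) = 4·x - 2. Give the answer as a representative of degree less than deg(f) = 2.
a · b ≡ -64·x - 60 (mod f(x))

First multiply in Q[x] without reducing: a · b = 4 - 16·x^2. Now divide by f(x) = x^2 - 4·x - 4, eliminating the leading term at each step:
  leading term -16·x^2: subtract (-16)·f(x) = -16·x^2 + 64·x + 64, leaving -64·x - 60
The degree is now < 2, so this is the remainder. Hence a · b ≡ -64·x - 60 in Q[x]/(f).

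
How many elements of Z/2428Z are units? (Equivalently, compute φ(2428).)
Z/2428Z has φ(2428) = 1212 units

An element a ∈ Z/2428Z is a unit iff gcd(a, 2428) = 1, so the number of units is φ(2428). φ is multiplicative, with φ(p^e) = p^e − p^(e−1). Factorise 2428 = 2^2 · 607. Then
  φ(2428) = (2^2 − 2^1) · (607 − 1) = 2 · 606 = 1212.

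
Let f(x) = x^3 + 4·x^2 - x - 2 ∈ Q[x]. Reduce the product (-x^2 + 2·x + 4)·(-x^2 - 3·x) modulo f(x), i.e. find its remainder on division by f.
a · b ≡ 3·x^2 - 13·x - 6 (mod f(x))

First multiply in Q[x] without reducing: a · b = x^4 + x^3 - 10·x^2 - 12·x. Now divide by f(x) = x^3 + 4·x^2 - x - 2, eliminating the leading term at each step:
  leading term x^4: subtract (x)·f(x) = x^4 + 4·x^3 - x^2 - 2·x, leaving -3·x^3 - 9·x^2 - 10·x
  leading term -3·x^3: subtract (-3)·f(x) = -3·x^3 - 12·x^2 + 3·x + 6, leaving 3·x^2 - 13·x - 6
The degree is now < 3, so this is the remainder. Hence a · b ≡ 3·x^2 - 13·x - 6 in Q[x]/(f).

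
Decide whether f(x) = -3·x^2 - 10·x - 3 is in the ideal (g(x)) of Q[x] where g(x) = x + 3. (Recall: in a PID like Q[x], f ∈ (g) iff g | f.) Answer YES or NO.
In Q[x] the ideal (g) consists of all multiples of g, so f ∈ (g) iff g | f, i.e. iff the remainder of f on division by g is 0. Divide f by g (g is monic, so eliminate the leading term of the running remainder at each step):
  leading term -3·x^2: subtract (-3·x)·g(x) = -3·x^2 - 9·x, leaving -x - 3
  leading term -x: subtract (-1)·g(x) = -x - 3, leaving 0
The remainder is 0, so f(x) = g(x) · h(x) with h(x) = -3·x - 1. Hence g | f, i.e. f ∈ (g).

Final answer: YES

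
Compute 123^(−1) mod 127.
123^(−1) ≡ 95 (mod 127)

Apply the extended Euclidean algorithm to (127, 123), tracking rows (r, s, t) with s·127 + t·123 = r. Each division r_prev = q·r_cur + r_new produces the new row as (previous row) − q·(current row):
  row A: (127, 1, 0)   [1·127 + 0·123 = 127]
  row B: (123, 0, 1)   [0·127 + 1·123 = 123]
  127 = 1·123 + 4   → row C = row A − 1·row B = (4, 1, −1)   [check: 1·127 − 1·123 = 4]
  123 = 30·4 + 3   → row D = row B − 30·row C = (3, −30, 31)   [check: −30·127 + 31·123 = 3]
  4 = 1·3 + 1   → row E = row C − 1·row D = (1, 31, −32)   [check: 31·127 − 32·123 = 1]
  3 = 3·1 + 0   → remainder 0, stop. gcd = 1 (last nonzero row E).
The gcd is 1, so 123 is invertible mod 127. The last nonzero row gives 31·127 − 32·123 = 1, so t = −32. So 123^(−1) ≡ −32 ≡ 95 (mod 127). Verify: 123 · 95 = 11685 ≡ 1 (mod 127). ✓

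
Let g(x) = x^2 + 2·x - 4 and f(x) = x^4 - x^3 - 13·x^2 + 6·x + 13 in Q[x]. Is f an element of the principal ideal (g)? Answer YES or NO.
NO

In Q[x] the ideal (g) consists of all multiples of g, so f ∈ (g) iff g | f, i.e. iff the remainder of f on division by g is 0. Divide f by g (g is monic, so eliminate the leading term of the running remainder at each step):
  leading term x^4: subtract (x^2)·g(x) = x^4 + 2·x^3 - 4·x^2, leaving -3·x^3 - 9·x^2 + 6·x + 13
  leading term -3·x^3: subtract (-3·x)·g(x) = -3·x^3 - 6·x^2 + 12·x, leaving -3·x^2 - 6·x + 13
  leading term -3·x^2: subtract (-3)·g(x) = -3·x^2 - 6·x + 12, leaving 1
The remainder r(x) = 1 ≠ 0 (and deg r < deg g), so g ∤ f, i.e. f ∉ (g).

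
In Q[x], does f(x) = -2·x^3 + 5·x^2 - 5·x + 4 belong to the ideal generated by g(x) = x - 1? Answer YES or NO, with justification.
In Q[x] the ideal (g) consists of all multiples of g, so f ∈ (g) iff g | f, i.e. iff the remainder of f on division by g is 0. Divide f by g (g is monic, so eliminate the leading term of the running remainder at each step):
  leading term -2·x^3: subtract (-2·x^2)·g(x) = -2·x^3 + 2·x^2, leaving 3·x^2 - 5·x + 4
  leading term 3·x^2: subtract (3·x)·g(x) = 3·x^2 - 3·x, leaving 4 - 2·x
  leading term -2·x: subtract (-2)·g(x) = 2 - 2·x, leaving 2
The remainder r(x) = 2 ≠ 0 (and deg r < deg g), so g ∤ f, i.e. f ∉ (g).

Final answer: NO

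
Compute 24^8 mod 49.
Use repeated squaring. Binary(8) = 1000. Walk through the bits of the exponent 8 left-to-right: at each bit after the leading one, square the running value, then multiply by 24 if the bit is 1 (always reducing mod 49):
  bit 1 = 1 (leading): start with 24.
  bit 2 = 0: square 24^2 = 576 ≡ 37 (mod 49).
  bit 3 = 0: square 37^2 = 1369 ≡ 46 (mod 49).
  bit 4 = 0: square 46^2 = 2116 ≡ 9 (mod 49).
Final value: 24^8 ≡ 9 (mod 49).

Final answer: 9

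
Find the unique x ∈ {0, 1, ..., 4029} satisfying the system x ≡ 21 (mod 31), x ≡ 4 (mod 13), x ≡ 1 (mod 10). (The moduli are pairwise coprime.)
x ≡ 641 (mod 4030); the representative in [0, 4030) is 641

The moduli 31, 13, 10 are pairwise coprime, so by the CRT there is a unique solution mod 31·13·10 = 4030.
Solve by successive substitution. Start with x ≡ 21 (mod 31).
  Combine with x ≡ 4 (mod 13): write x = 21 + 31·t and require 21 + 31·t ≡ 4 (mod 13), i.e. 31·t ≡ 4 − 21 ≡ 9 (mod 13). Since 31^(−1) ≡ 8 (mod 13) (31 ≡ 5 (mod 13)), t ≡ 8·9 ≡ 7 (mod 13). So x ≡ 21 + 31·7 = 238 (mod 403).
  Combine with x ≡ 1 (mod 10): write x = 238 + 403·t and require 238 + 403·t ≡ 1 (mod 10), i.e. 403·t ≡ 1 − 238 ≡ 3 (mod 10). Since 403^(−1) ≡ 7 (mod 10) (403 ≡ 3 (mod 10)), t ≡ 7·3 ≡ 1 (mod 10). So x ≡ 238 + 403·1 = 641 (mod 4030).
Unique solution in [0, 4030): x = 641.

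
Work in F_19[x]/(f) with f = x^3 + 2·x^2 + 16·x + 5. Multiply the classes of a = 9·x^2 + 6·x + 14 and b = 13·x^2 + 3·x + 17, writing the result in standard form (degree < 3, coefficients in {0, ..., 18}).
Multiply as integer polynomials: a · b = 117·x^4 + 105·x^3 + 353·x^2 + 144·x + 238. Reducing coefficients mod 19: a · b ≡ 3·x^4 + 10·x^3 + 11·x^2 + 11·x + 10. Now divide by f(x) = x^3 + 2·x^2 + 16·x + 5 in F_19[x], eliminating the leading term at each step:
  leading term 3·x^4: subtract (3·x)·f(x) = 3·x^4 + 6·x^3 + 10·x^2 + 15·x, leaving 4·x^3 + x^2 + 15·x + 10 (coefficients mod 19)
  leading term 4·x^3: subtract (4)·f(x) = 4·x^3 + 8·x^2 + 7·x + 1, leaving 12·x^2 + 8·x + 9 (coefficients mod 19)
The degree is now < 3, so this is the remainder. Hence a · b ≡ 12·x^2 + 8·x + 9 in F_19[x]/(f).

Final answer: a · b ≡ 12·x^2 + 8·x + 9 (mod f(x))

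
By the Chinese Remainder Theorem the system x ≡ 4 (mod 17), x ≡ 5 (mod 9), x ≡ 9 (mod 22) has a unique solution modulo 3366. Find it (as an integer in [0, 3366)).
The moduli 17, 9, 22 are pairwise coprime, so by the CRT there is a unique solution mod 17·9·22 = 3366.
Solve by successive substitution. Start with x ≡ 4 (mod 17).
  Combine with x ≡ 5 (mod 9): write x = 4 + 17·t and require 4 + 17·t ≡ 5 (mod 9), i.e. 17·t ≡ 5 − 4 ≡ 1 (mod 9). Since 17^(−1) ≡ 8 (mod 9) (17 ≡ 8 (mod 9)), t ≡ 8·1 ≡ 8 (mod 9). So x ≡ 4 + 17·8 = 140 (mod 153).
  Combine with x ≡ 9 (mod 22): write x = 140 + 153·t and require 140 + 153·t ≡ 9 (mod 22), i.e. 153·t ≡ 9 − 140 ≡ 1 (mod 22). Since 153^(−1) ≡ 21 (mod 22) (153 ≡ 21 (mod 22)), t ≡ 21·1 ≡ 21 (mod 22). So x ≡ 140 + 153·21 = 3353 (mod 3366).
Unique solution in [0, 3366): x = 3353.

Final answer: x ≡ 3353 (mod 3366); the representative in [0, 3366) is 3353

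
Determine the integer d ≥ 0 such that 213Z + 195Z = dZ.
In the PID Z, (a, b) is generated by gcd(a, b). Compute gcd(213, 195) with the extended Euclidean algorithm, tracking rows (r, s, t) with s·213 + t·195 = r:
  row A: (213, 1, 0)   [1·213 + 0·195 = 213]
  row B: (195, 0, 1)   [0·213 + 1·195 = 195]
  213 = 1·195 + 18   → row C = row A − 1·row B = (18, 1, −1)   [check: 1·213 − 1·195 = 18]
  195 = 10·18 + 15   → row D = row B − 10·row C = (15, −10, 11)   [check: −10·213 + 11·195 = 15]
  18 = 1·15 + 3   → row E = row C − 1·row D = (3, 11, −12)   [check: 11·213 − 12·195 = 3]
  15 = 5·3 + 0   → remainder 0, stop. gcd = 3 (last nonzero row E).
So gcd(213, 195) = 3, with Bézout identity 11·213 − 12·195 = 3. Containment (⊇): the Bézout identity exhibits 3 as an element of (213, 195), giving (3) ⊆ (213, 195). Containment (⊆): since 3 | 213 and 3 | 195 (213 = 3·71, 195 = 3·65), every Z-linear combination of 213 and 195 is divisible by 3, so (213, 195) ⊆ (3). Therefore (213, 195) = (3), d = 3.

Final answer: (213, 195) = (3); d = 3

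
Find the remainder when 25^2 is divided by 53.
42

Use repeated squaring. Binary(2) = 10. Walk through the bits of the exponent 2 left-to-right: at each bit after the leading one, square the running value, then multiply by 25 if the bit is 1 (always reducing mod 53):
  bit 1 = 1 (leading): start with 25.
  bit 2 = 0: square 25^2 = 625 ≡ 42 (mod 53).
Final value: 25^2 ≡ 42 (mod 53).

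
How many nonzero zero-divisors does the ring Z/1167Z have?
Z/1167Z has 390 nonzero zero-divisors

In Z/1167Z each nonzero element is either a unit (gcd with 1167 is 1) or a zero-divisor (gcd > 1). The number of units is φ(1167): factorise 1167 = 3 · 389, so φ(1167) = (3 − 1) · (389 − 1) = 2 · 388 = 776. The nonzero elements number 1167 − 1 = 1166. Hence the nonzero zero-divisors number 1166 − 776 = 390.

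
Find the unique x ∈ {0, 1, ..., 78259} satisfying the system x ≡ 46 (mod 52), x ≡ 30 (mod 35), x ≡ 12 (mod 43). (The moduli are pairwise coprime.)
The moduli 52, 35, 43 are pairwise coprime, so by the CRT there is a unique solution mod 52·35·43 = 78260.
Solve by successive substitution. Start with x ≡ 46 (mod 52).
  Combine with x ≡ 30 (mod 35): write x = 46 + 52·t and require 46 + 52·t ≡ 30 (mod 35), i.e. 52·t ≡ 30 − 46 ≡ 19 (mod 35). Since 52^(−1) ≡ 33 (mod 35) (52 ≡ 17 (mod 35)), t ≡ 33·19 ≡ 32 (mod 35). So x ≡ 46 + 52·32 = 1710 (mod 1820).
  Combine with x ≡ 12 (mod 43): write x = 1710 + 1820·t and require 1710 + 1820·t ≡ 12 (mod 43), i.e. 1820·t ≡ 12 − 1710 ≡ 22 (mod 43). Since 1820^(−1) ≡ 40 (mod 43) (1820 ≡ 14 (mod 43)), t ≡ 40·22 ≡ 20 (mod 43). So x ≡ 1710 + 1820·20 = 38110 (mod 78260).
Unique solution in [0, 78260): x = 38110.

Final answer: x ≡ 38110 (mod 78260); the representative in [0, 78260) is 38110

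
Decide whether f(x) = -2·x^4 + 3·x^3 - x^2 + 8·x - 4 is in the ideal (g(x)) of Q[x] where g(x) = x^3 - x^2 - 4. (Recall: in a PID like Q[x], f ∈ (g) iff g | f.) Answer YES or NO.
In Q[x] the ideal (g) consists of all multiples of g, so f ∈ (g) iff g | f, i.e. iff the remainder of f on division by g is 0. Divide f by g (g is monic, so eliminate the leading term of the running remainder at each step):
  leading term -2·x^4: subtract (-2·x)·g(x) = -2·x^4 + 2·x^3 + 8·x, leaving x^3 - x^2 - 4
  leading term x^3: subtract (1)·g(x) = x^3 - x^2 - 4, leaving 0
The remainder is 0, so f(x) = g(x) · h(x) with h(x) = 1 - 2·x. Hence g | f, i.e. f ∈ (g).

Final answer: YES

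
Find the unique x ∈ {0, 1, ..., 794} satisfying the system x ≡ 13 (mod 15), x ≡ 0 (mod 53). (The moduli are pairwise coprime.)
x ≡ 583 (mod 795); the representative in [0, 795) is 583

The moduli 15, 53 are pairwise coprime, so by the CRT there is a unique solution mod 15·53 = 795.
Solve by successive substitution. Start with x ≡ 13 (mod 15).
  Combine with x ≡ 0 (mod 53): write x = 13 + 15·t and require 13 + 15·t ≡ 0 (mod 53), i.e. 15·t ≡ 0 − 13 ≡ 40 (mod 53). Since 15^(−1) ≡ 46 (mod 53), t ≡ 46·40 ≡ 38 (mod 53). So x ≡ 13 + 15·38 = 583 (mod 795).
Unique solution in [0, 795): x = 583.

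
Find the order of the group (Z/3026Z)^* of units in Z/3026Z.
(Z/3026Z)^* consists of the classes a with gcd(a, 3026) = 1, so its order is φ(3026). φ is multiplicative, with φ(p^e) = p^e − p^(e−1). Factorise 3026 = 2 · 17 · 89. Then
  φ(3026) = (2 − 1) · (17 − 1) · (89 − 1) = 1 · 16 · 88 = 1408.
Thus |(Z/3026Z)^*| = 1408.

Final answer: |(Z/3026Z)^*| = 1408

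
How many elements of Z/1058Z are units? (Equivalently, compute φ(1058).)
An element a ∈ Z/1058Z is a unit iff gcd(a, 1058) = 1, so the number of units is φ(1058). φ is multiplicative, with φ(p^e) = p^e − p^(e−1). Factorise 1058 = 2 · 23^2. Then
  φ(1058) = (2 − 1) · (23^2 − 23^1) = 1 · 506 = 506.

Final answer: Z/1058Z has φ(1058) = 506 units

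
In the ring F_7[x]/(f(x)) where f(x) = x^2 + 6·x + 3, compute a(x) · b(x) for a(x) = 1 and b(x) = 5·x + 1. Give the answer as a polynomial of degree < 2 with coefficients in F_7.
Multiply as integer polynomials: a · b = 5·x + 1. Reducing coefficients mod 7: a · b ≡ 5·x + 1. This already has degree < 2, so no reduction by f is needed. Hence a · b ≡ 5·x + 1 in F_7[x]/(f).

Final answer: a · b ≡ 5·x + 1 (mod f(x))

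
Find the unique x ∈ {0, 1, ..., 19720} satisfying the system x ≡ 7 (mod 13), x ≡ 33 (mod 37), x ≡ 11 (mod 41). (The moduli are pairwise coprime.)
x ≡ 995 (mod 19721); the representative in [0, 19721) is 995

The moduli 13, 37, 41 are pairwise coprime, so by the CRT there is a unique solution mod 13·37·41 = 19721.
Solve by successive substitution. Start with x ≡ 7 (mod 13).
  Combine with x ≡ 33 (mod 37): write x = 7 + 13·t and require 7 + 13·t ≡ 33 (mod 37), i.e. 13·t ≡ 33 − 7 ≡ 26 (mod 37). Since 13^(−1) ≡ 20 (mod 37), t ≡ 20·26 ≡ 2 (mod 37). So x ≡ 7 + 13·2 = 33 (mod 481).
  Combine with x ≡ 11 (mod 41): write x = 33 + 481·t and require 33 + 481·t ≡ 11 (mod 41), i.e. 481·t ≡ 11 − 33 ≡ 19 (mod 41). Since 481^(−1) ≡ 26 (mod 41) (481 ≡ 30 (mod 41)), t ≡ 26·19 ≡ 2 (mod 41). So x ≡ 33 + 481·2 = 995 (mod 19721).
Unique solution in [0, 19721): x = 995.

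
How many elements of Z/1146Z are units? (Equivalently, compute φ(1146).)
Z/1146Z has φ(1146) = 380 units

An element a ∈ Z/1146Z is a unit iff gcd(a, 1146) = 1, so the number of units is φ(1146). φ is multiplicative, with φ(p^e) = p^e − p^(e−1). Factorise 1146 = 2 · 3 · 191. Then
  φ(1146) = (2 − 1) · (3 − 1) · (191 − 1) = 1 · 2 · 190 = 380.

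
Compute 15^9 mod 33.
Use repeated squaring. Binary(9) = 1001. Walk through the bits of the exponent 9 left-to-right: at each bit after the leading one, square the running value, then multiply by 15 if the bit is 1 (always reducing mod 33):
  bit 1 = 1 (leading): start with 15.
  bit 2 = 0: square 15^2 = 225 ≡ 27 (mod 33).
  bit 3 = 0: square 27^2 = 729 ≡ 3 (mod 33).
  bit 4 = 1: square 3^2 = 9; bit is 1, so multiply 9·15 = 135 ≡ 3 (mod 33).
Final value: 15^9 ≡ 3 (mod 33).

Final answer: 3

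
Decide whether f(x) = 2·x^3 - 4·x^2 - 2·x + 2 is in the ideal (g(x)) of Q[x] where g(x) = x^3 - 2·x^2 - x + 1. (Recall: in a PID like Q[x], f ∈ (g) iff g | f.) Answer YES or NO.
In Q[x] the ideal (g) consists of all multiples of g, so f ∈ (g) iff g | f, i.e. iff the remainder of f on division by g is 0. Divide f by g (g is monic, so eliminate the leading term of the running remainder at each step):
  leading term 2·x^3: subtract (2)·g(x) = 2·x^3 - 4·x^2 - 2·x + 2, leaving 0
The remainder is 0, so f(x) = g(x) · h(x) with h(x) = 2. Hence g | f, i.e. f ∈ (g).

Final answer: YES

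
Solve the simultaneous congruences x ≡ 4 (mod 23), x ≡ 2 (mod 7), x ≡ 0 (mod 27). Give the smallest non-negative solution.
x ≡ 1269 (mod 4347); the representative in [0, 4347) is 1269

The moduli 23, 7, 27 are pairwise coprime, so by the CRT there is a unique solution mod 23·7·27 = 4347.
Solve by successive substitution. Start with x ≡ 4 (mod 23).
  Combine with x ≡ 2 (mod 7): write x = 4 + 23·t and require 4 + 23·t ≡ 2 (mod 7), i.e. 23·t ≡ 2 − 4 ≡ 5 (mod 7). Since 23^(−1) ≡ 4 (mod 7) (23 ≡ 2 (mod 7)), t ≡ 4·5 ≡ 6 (mod 7). So x ≡ 4 + 23·6 = 142 (mod 161).
  Combine with x ≡ 0 (mod 27): write x = 142 + 161·t and require 142 + 161·t ≡ 0 (mod 27), i.e. 161·t ≡ 0 − 142 ≡ 20 (mod 27). Since 161^(−1) ≡ 26 (mod 27) (161 ≡ 26 (mod 27)), t ≡ 26·20 ≡ 7 (mod 27). So x ≡ 142 + 161·7 = 1269 (mod 4347).
Unique solution in [0, 4347): x = 1269.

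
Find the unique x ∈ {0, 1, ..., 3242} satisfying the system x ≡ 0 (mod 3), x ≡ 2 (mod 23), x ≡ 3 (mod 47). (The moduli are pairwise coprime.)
The moduli 3, 23, 47 are pairwise coprime, so by the CRT there is a unique solution mod 3·23·47 = 3243.
Solve by successive substitution. Start with x ≡ 0 (mod 3).
  Combine with x ≡ 2 (mod 23): write x = 3·t and require 3·t ≡ 2 (mod 23). Since 3^(−1) ≡ 8 (mod 23), t ≡ 8·2 ≡ 16 (mod 23). So x ≡ 3·16 = 48 (mod 69).
  Combine with x ≡ 3 (mod 47): write x = 48 + 69·t and require 48 + 69·t ≡ 3 (mod 47), i.e. 69·t ≡ 3 − 48 ≡ 2 (mod 47). Since 69^(−1) ≡ 15 (mod 47) (69 ≡ 22 (mod 47)), t ≡ 15·2 ≡ 30 (mod 47). So x ≡ 48 + 69·30 = 2118 (mod 3243).
Unique solution in [0, 3243): x = 2118.

Final answer: x ≡ 2118 (mod 3243); the representative in [0, 3243) is 2118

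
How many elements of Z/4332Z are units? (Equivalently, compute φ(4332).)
Z/4332Z has φ(4332) = 1368 units

An element a ∈ Z/4332Z is a unit iff gcd(a, 4332) = 1, so the number of units is φ(4332). φ is multiplicative, with φ(p^e) = p^e − p^(e−1). Factorise 4332 = 2^2 · 3 · 19^2. Then
  φ(4332) = (2^2 − 2^1) · (3 − 1) · (19^2 − 19^1) = 2 · 2 · 342 = 1368.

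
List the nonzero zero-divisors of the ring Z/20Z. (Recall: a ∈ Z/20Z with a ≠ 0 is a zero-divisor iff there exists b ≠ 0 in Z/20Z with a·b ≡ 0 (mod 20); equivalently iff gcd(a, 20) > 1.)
nonzero zero-divisors of Z/20Z = {2, 4, 5, 6, 8, 10, 12, 14, 15, 16, 18}

An element a ∈ Z/20Z (with a ≠ 0) is a zero-divisor iff gcd(a, 20) > 1 (because a is a unit precisely when gcd(a, n) = 1, and in Z/nZ every nonzero, non-unit element is a zero-divisor). Scan a = 1, ..., 19 and keep those with gcd(a, 20) > 1:
  gcd(2, 20) = 2, gcd(4, 20) = 4, gcd(5, 20) = 5, gcd(6, 20) = 2, gcd(8, 20) = 4, gcd(10, 20) = 10, gcd(12, 20) = 4, gcd(14, 20) = 2, gcd(15, 20) = 5, gcd(16, 20) = 4, gcd(18, 20) = 2.
All other a ∈ {1, ..., 19} have gcd(a, 20) = 1 and are units. So the nonzero zero-divisors are exactly the 11 values of a appearing in this scan.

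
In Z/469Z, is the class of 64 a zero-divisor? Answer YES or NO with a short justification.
NO

gcd(64, 469) = 1, so 64 is a unit in Z/469Z (it has a multiplicative inverse). A unit cannot be a zero-divisor: if 64·b ≡ 0 then multiplying both sides by 64^(−1) gives b ≡ 0. So 64 is not a zero-divisor.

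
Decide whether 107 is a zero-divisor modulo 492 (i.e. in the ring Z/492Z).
NO

gcd(107, 492) = 1, so 107 is a unit in Z/492Z (it has a multiplicative inverse). A unit cannot be a zero-divisor: if 107·b ≡ 0 then multiplying both sides by 107^(−1) gives b ≡ 0. So 107 is not a zero-divisor.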